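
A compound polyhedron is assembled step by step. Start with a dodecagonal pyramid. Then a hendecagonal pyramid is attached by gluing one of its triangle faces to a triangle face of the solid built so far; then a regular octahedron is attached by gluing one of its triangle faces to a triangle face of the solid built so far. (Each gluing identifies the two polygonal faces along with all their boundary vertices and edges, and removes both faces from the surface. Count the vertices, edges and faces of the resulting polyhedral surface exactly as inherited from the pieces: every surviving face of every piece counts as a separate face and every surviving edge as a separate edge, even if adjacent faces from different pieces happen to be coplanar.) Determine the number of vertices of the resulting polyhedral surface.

A dodecagonal pyramid: V=13, E=24, F=13.
Attach a hendecagonal pyramid (V=12, E=22, F=12) along a 3-gon: merge 3 vertices and 3 edges, delete both glued faces → V=22, E=43, F=23.
Attach a regular octahedron (V=6, E=12, F=8) along a 3-gon: merge 3 vertices and 3 edges, delete both glued faces → V=25, E=52, F=29.
Check: V − E + F = 25 − 52 + 29 = 2.

25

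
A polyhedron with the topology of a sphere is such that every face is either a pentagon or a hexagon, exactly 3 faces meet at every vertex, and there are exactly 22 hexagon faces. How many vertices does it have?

64

Let x be the number of pentagons; then F = 22 + x.
Edge–face incidences: 2E = 6·22 + 5·x = 132 + 5x.
Every vertex has degree 3, so 3V = 2E.
Euler: V − E + F = 2 ⇒ (2E)/3 − E + (22 + x) = 2.
Multiply by 6: 2·(2E) − 3·(2E) + 6·(22 + x) = 12, i.e. 132 + 6x − (132 + 5x) = 12.
Collecting terms: x = 12.
Then 2E = 132 + 5·12 = 192, so E = 96, V = 2E/3 = 64, F = 22 + 12 = 34.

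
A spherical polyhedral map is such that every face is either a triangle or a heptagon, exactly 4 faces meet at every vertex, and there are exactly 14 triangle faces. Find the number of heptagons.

2

Let x be the number of heptagons; then F = 14 + x.
Edge–face incidences: 2E = 3·14 + 7·x = 42 + 7x.
Every vertex has degree 4, so 4V = 2E.
Euler: V − E + F = 2 ⇒ (2E)/4 − E + (14 + x) = 2.
Multiply by 8: 2·(2E) − 4·(2E) + 8·(14 + x) = 16, i.e. 112 + 8x − 2·(42 + 7x) = 16.
Collecting terms: −6x + 28 = 16, so −6x = −12, so x = 2.
Then 2E = 42 + 7·2 = 56, so E = 28, V = 2E/4 = 14, F = 14 + 2 = 16.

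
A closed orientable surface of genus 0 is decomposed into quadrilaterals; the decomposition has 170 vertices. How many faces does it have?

χ = 2 − 2·0 = 2, and every face is a square so 4F = 2E.
V − E + F = 2 with E = 4F/2 gives 170 − (4/2 − 1)·F = 2, so F = 168 and E = 336.

168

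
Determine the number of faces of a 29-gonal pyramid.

30

A pyramid on an n-gon base has one n-gon and n triangles: V = 29 + 1 = 30, E = 2·29 = 58, F = 29 + 1 = 30.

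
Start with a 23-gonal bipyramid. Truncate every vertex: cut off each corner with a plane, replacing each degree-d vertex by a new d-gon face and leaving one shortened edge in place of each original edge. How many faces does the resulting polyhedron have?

71

The base solid has V = 25, E = 69, F = 46.
Truncation replaces each original edge-end by a new vertex, so V′ = 2E = 138.
Each original edge survives, and each old vertex of degree d contributes d new edges; summing degrees gives Σd = 2E, so E′ = E + 2E = 3E = 207.
Each original face survives and each original vertex becomes one new face: F′ = F + V = 71.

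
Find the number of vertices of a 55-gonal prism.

A prism on an n-gon has two n-gon bases and n rectangular sides: V = 2·55 = 110, E = 3·55 = 165, F = 55 + 2 = 57.

110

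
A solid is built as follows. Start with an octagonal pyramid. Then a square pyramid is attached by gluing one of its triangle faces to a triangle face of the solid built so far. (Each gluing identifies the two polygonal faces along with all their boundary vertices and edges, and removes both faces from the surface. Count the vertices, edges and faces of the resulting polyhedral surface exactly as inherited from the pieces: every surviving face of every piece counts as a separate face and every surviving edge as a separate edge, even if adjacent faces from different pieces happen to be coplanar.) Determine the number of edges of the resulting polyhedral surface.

An octagonal pyramid: V=9, E=16, F=9.
Attach a square pyramid (V=5, E=8, F=5) along a 3-gon: merge 3 vertices and 3 edges, delete both glued faces → V=11, E=21, F=12.
Check: V − E + F = 11 − 21 + 12 = 2.

21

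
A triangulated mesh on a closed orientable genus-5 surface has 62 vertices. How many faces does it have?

140

χ = 2 − 2·5 = -8, and every face is a triangle so 3F = 2E.
V − E + F = -8 with E = 3F/2 gives 62 − (3/2 − 1)·F = -8, so F = 140 and E = 210.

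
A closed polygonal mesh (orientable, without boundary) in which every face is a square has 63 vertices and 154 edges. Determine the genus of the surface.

8

Every face is a square and each edge borders two faces, so 4F = 2·154, giving F = 77.
χ = V − E + F = 63 − 154 + 77 = -14.
For a closed orientable surface χ = 2 − 2g, so g = (2 − (-14))/2 = 8.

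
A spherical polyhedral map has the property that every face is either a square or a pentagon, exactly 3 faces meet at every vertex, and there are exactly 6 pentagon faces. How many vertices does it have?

14

Let x be the number of squares; then F = 6 + x.
Edge–face incidences: 2E = 5·6 + 4·x = 30 + 4x.
Every vertex has degree 3, so 3V = 2E.
Euler: V − E + F = 2 ⇒ (2E)/3 − E + (6 + x) = 2.
Multiply by 6: 2·(2E) − 3·(2E) + 6·(6 + x) = 12, i.e. 36 + 6x − (30 + 4x) = 12.
Collecting terms: 2x + 6 = 12, so 2x = 6, so x = 3.
Then 2E = 30 + 4·3 = 42, so E = 21, V = 2E/3 = 14, F = 6 + 3 = 9.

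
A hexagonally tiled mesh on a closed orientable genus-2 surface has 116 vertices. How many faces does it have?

χ = 2 − 2·2 = -2, and every face is a hexagon so 6F = 2E.
V − E + F = -2 with E = 6F/2 gives 116 − (6/2 − 1)·F = -2, so F = 59 and E = 177.

59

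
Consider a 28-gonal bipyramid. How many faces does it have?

56

A bipyramid over an n-gon has 2n triangular faces and n + 2 vertices: V = 28 + 2 = 30, E = 3·28 = 84, F = 2·28 = 56.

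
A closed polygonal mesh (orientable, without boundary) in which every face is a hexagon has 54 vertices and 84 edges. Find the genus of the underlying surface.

Every face is a hexagon and each edge borders two faces, so 6F = 2·84, giving F = 28.
χ = V − E + F = 54 − 84 + 28 = -2.
For a closed orientable surface χ = 2 − 2g, so g = (2 − (-2))/2 = 2.

2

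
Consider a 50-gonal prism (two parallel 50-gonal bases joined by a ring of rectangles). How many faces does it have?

A prism on an n-gon has two n-gon bases and n rectangular sides: V = 2·50 = 100, E = 3·50 = 150, F = 50 + 2 = 52.

52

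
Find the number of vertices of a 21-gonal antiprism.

An antiprism on an n-gon has two n-gon caps and 2n triangles: V = 2·21 = 42, E = 4·21 = 84, F = 2·21 + 2 = 44.

42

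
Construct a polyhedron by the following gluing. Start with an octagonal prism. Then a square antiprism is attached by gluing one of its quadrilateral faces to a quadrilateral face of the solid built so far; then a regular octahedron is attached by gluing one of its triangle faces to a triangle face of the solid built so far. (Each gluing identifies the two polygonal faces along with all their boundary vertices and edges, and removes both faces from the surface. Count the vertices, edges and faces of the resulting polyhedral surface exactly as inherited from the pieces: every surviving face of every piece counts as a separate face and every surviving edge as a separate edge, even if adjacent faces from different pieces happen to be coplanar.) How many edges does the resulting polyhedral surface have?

An octagonal prism: V=16, E=24, F=10.
Attach a square antiprism (V=8, E=16, F=10) along a 4-gon: merge 4 vertices and 4 edges, delete both glued faces → V=20, E=36, F=18.
Attach a regular octahedron (V=6, E=12, F=8) along a 3-gon: merge 3 vertices and 3 edges, delete both glued faces → V=23, E=45, F=24.
Check: V − E + F = 23 − 45 + 24 = 2.

45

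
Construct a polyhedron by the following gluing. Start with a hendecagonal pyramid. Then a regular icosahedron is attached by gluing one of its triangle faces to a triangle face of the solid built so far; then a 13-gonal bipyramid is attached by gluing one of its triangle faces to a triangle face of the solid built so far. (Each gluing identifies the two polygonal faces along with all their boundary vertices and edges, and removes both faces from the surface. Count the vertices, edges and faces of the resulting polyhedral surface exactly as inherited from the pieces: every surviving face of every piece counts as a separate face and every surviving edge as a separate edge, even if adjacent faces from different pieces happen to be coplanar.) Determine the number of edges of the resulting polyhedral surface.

85

A hendecagonal pyramid: V=12, E=22, F=12.
Attach a regular icosahedron (V=12, E=30, F=20) along a 3-gon: merge 3 vertices and 3 edges, delete both glued faces → V=21, E=49, F=30.
Attach a 13-gonal bipyramid (V=15, E=39, F=26) along a 3-gon: merge 3 vertices and 3 edges, delete both glued faces → V=33, E=85, F=54.
Check: V − E + F = 33 − 85 + 54 = 2.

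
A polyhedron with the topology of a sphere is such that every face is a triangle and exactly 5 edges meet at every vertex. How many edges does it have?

30

Each face has 3 edges and each edge borders two faces, so 2E = 3F.
Each vertex has degree 5, so 5V = 2E and hence V = 3F/5.
Euler: V − E + F = 2 ⇒ (3F/5) − (3F/2) + F = 2.
Multiply by 10: (6 − 15 + 10)F = 20, i.e. 1F = 20.
So F = 20, E = 3·20/2 = 30, V = 3·20/5 = 12.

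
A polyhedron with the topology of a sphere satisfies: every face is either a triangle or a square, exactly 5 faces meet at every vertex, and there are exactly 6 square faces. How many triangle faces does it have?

Let x be the number of triangles; then F = 6 + x.
Edge–face incidences: 2E = 4·6 + 3·x = 24 + 3x.
Every vertex has degree 5, so 5V = 2E.
Euler: V − E + F = 2 ⇒ (2E)/5 − E + (6 + x) = 2.
Multiply by 10: 2·(2E) − 5·(2E) + 10·(6 + x) = 20, i.e. 60 + 10x − 3·(24 + 3x) = 20.
Collecting terms: x − 12 = 20, so x = 32.
Then 2E = 24 + 3·32 = 120, so E = 60, V = 2E/5 = 24, F = 6 + 32 = 38.

32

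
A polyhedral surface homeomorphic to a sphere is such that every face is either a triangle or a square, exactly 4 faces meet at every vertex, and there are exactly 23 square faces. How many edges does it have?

58

Let x be the number of triangles; then F = 23 + x.
Edge–face incidences: 2E = 4·23 + 3·x = 92 + 3x.
Every vertex has degree 4, so 4V = 2E.
Euler: V − E + F = 2 ⇒ (2E)/4 − E + (23 + x) = 2.
Multiply by 8: 2·(2E) − 4·(2E) + 8·(23 + x) = 16, i.e. 184 + 8x − 2·(92 + 3x) = 16.
Collecting terms: 2x = 16, so x = 8.
Then 2E = 92 + 3·8 = 116, so E = 58, V = 2E/4 = 29, F = 23 + 8 = 31.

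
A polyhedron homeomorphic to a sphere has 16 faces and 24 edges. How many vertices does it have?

10

Here V − E + F = 2.
V = 2 + E − F = 2 + 24 − 16 = 10.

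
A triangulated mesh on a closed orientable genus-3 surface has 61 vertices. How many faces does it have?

χ = 2 − 2·3 = -4, and every face is a triangle so 3F = 2E.
V − E + F = -4 with E = 3F/2 gives 61 − (3/2 − 1)·F = -4, so F = 130 and E = 195.

130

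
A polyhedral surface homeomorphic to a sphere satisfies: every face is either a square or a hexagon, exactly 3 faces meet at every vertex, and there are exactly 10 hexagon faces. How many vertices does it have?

Let x be the number of squares; then F = 10 + x.
Edge–face incidences: 2E = 6·10 + 4·x = 60 + 4x.
Every vertex has degree 3, so 3V = 2E.
Euler: V − E + F = 2 ⇒ (2E)/3 − E + (10 + x) = 2.
Multiply by 6: 2·(2E) − 3·(2E) + 6·(10 + x) = 12, i.e. 60 + 6x − (60 + 4x) = 12.
Collecting terms: 2x = 12, so x = 6.
Then 2E = 60 + 4·6 = 84, so E = 42, V = 2E/3 = 28, F = 10 + 6 = 16.

28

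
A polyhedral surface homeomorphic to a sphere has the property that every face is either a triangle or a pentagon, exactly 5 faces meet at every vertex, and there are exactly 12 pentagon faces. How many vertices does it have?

60

Let x be the number of triangles; then F = 12 + x.
Edge–face incidences: 2E = 5·12 + 3·x = 60 + 3x.
Every vertex has degree 5, so 5V = 2E.
Euler: V − E + F = 2 ⇒ (2E)/5 − E + (12 + x) = 2.
Multiply by 10: 2·(2E) − 5·(2E) + 10·(12 + x) = 20, i.e. 120 + 10x − 3·(60 + 3x) = 20.
Collecting terms: x − 60 = 20, so x = 80.
Then 2E = 60 + 3·80 = 300, so E = 150, V = 2E/5 = 60, F = 12 + 80 = 92.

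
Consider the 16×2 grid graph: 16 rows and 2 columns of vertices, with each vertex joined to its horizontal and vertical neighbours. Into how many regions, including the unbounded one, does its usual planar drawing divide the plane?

The grid has V = 16·2 = 32 vertices and E = 16·1 + 2·15 = 46 edges.
F = 2 − V + E = 2 − 32 + 46 = 16.

16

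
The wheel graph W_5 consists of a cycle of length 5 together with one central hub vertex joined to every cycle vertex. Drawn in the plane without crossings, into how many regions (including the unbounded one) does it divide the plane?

6

W_5 has V = 5 + 1 = 6 vertices and E = 2·5 = 10 edges.
By Euler's formula F = 2 − V + E = 2 − 6 + 10 = 6.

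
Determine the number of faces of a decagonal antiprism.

An antiprism on an n-gon has two n-gon caps and 2n triangles: V = 2·10 = 20, E = 4·10 = 40, F = 2·10 + 2 = 22.

22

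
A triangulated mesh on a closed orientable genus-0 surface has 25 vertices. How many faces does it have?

χ = 2 − 2·0 = 2, and every face is a triangle so 3F = 2E.
V − E + F = 2 with E = 3F/2 gives 25 − (3/2 − 1)·F = 2, so F = 46 and E = 69.

46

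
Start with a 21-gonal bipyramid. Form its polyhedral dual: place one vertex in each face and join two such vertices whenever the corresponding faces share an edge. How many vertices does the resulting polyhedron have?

42

The base solid has V = 23, E = 63, F = 42.
The dual swaps V and F and preserves E: V′ = F = 42, E′ = E = 63, F′ = V = 23.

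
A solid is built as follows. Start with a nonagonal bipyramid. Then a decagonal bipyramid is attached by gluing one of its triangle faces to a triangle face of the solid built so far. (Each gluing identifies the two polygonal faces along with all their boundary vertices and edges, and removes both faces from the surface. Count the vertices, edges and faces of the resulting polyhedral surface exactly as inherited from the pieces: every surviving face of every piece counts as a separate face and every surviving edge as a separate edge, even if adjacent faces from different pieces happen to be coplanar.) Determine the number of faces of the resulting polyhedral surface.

A nonagonal bipyramid: V=11, E=27, F=18.
Attach a decagonal bipyramid (V=12, E=30, F=20) along a 3-gon: merge 3 vertices and 3 edges, delete both glued faces → V=20, E=54, F=36.
Check: V − E + F = 20 − 54 + 36 = 2.

36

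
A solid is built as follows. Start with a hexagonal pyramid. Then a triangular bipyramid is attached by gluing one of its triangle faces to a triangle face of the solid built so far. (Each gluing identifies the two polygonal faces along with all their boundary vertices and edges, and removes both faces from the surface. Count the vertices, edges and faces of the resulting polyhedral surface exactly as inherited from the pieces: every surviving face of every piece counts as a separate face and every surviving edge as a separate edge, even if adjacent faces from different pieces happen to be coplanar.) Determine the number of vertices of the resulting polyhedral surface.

9

A hexagonal pyramid: V=7, E=12, F=7.
Attach a triangular bipyramid (V=5, E=9, F=6) along a 3-gon: merge 3 vertices and 3 edges, delete both glued faces → V=9, E=18, F=11.
Check: V − E + F = 9 − 18 + 11 = 2.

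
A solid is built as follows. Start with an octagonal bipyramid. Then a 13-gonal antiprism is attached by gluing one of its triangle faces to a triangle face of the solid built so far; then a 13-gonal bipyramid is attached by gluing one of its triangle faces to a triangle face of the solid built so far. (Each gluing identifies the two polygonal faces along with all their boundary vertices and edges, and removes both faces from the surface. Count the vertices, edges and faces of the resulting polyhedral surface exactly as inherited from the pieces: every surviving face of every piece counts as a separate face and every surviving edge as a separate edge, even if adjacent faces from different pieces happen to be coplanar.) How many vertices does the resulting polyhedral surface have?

45

An octagonal bipyramid: V=10, E=24, F=16.
Attach a 13-gonal antiprism (V=26, E=52, F=28) along a 3-gon: merge 3 vertices and 3 edges, delete both glued faces → V=33, E=73, F=42.
Attach a 13-gonal bipyramid (V=15, E=39, F=26) along a 3-gon: merge 3 vertices and 3 edges, delete both glued faces → V=45, E=109, F=66.
Check: V − E + F = 45 − 109 + 66 = 2.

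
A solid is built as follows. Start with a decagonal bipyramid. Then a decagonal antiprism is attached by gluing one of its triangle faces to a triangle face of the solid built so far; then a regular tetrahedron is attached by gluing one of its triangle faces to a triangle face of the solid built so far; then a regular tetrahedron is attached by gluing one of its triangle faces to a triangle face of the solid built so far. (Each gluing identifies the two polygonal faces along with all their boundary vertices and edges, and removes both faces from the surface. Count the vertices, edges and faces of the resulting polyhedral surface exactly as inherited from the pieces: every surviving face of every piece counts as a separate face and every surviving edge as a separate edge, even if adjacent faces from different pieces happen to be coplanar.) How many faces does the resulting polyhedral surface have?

44

A decagonal bipyramid: V=12, E=30, F=20.
Attach a decagonal antiprism (V=20, E=40, F=22) along a 3-gon: merge 3 vertices and 3 edges, delete both glued faces → V=29, E=67, F=40.
Attach a regular tetrahedron (V=4, E=6, F=4) along a 3-gon: merge 3 vertices and 3 edges, delete both glued faces → V=30, E=70, F=42.
Attach a regular tetrahedron (V=4, E=6, F=4) along a 3-gon: merge 3 vertices and 3 edges, delete both glued faces → V=31, E=73, F=44.
Check: V − E + F = 31 − 73 + 44 = 2.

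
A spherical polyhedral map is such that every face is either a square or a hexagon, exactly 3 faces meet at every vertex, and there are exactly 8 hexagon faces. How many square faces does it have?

6

Let x be the number of squares; then F = 8 + x.
Edge–face incidences: 2E = 6·8 + 4·x = 48 + 4x.
Every vertex has degree 3, so 3V = 2E.
Euler: V − E + F = 2 ⇒ (2E)/3 − E + (8 + x) = 2.
Multiply by 6: 2·(2E) − 3·(2E) + 6·(8 + x) = 12, i.e. 48 + 6x − (48 + 4x) = 12.
Collecting terms: 2x = 12, so x = 6.
Then 2E = 48 + 4·6 = 72, so E = 36, V = 2E/3 = 24, F = 8 + 6 = 14.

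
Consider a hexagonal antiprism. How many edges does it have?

24

An antiprism on an n-gon has two n-gon caps and 2n triangles: V = 2·6 = 12, E = 4·6 = 24, F = 2·6 + 2 = 14.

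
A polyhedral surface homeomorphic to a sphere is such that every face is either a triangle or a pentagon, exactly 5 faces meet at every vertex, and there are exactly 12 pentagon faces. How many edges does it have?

150

Let x be the number of triangles; then F = 12 + x.
Edge–face incidences: 2E = 5·12 + 3·x = 60 + 3x.
Every vertex has degree 5, so 5V = 2E.
Euler: V − E + F = 2 ⇒ (2E)/5 − E + (12 + x) = 2.
Multiply by 10: 2·(2E) − 5·(2E) + 10·(12 + x) = 20, i.e. 120 + 10x − 3·(60 + 3x) = 20.
Collecting terms: x − 60 = 20, so x = 80.
Then 2E = 60 + 3·80 = 300, so E = 150, V = 2E/5 = 60, F = 12 + 80 = 92.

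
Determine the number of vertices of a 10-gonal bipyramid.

A bipyramid over an n-gon has 2n triangular faces and n + 2 vertices: V = 10 + 2 = 12, E = 3·10 = 30, F = 2·10 = 20.

12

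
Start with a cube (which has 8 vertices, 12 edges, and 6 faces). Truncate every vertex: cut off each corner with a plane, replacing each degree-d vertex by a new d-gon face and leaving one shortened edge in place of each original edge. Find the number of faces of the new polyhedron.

14

Truncation replaces each original edge-end by a new vertex, so V′ = 2E = 24.
Each original edge survives, and each old vertex of degree d contributes d new edges; summing degrees gives Σd = 2E, so E′ = E + 2E = 3E = 36.
Each original face survives and each original vertex becomes one new face: F′ = F + V = 14.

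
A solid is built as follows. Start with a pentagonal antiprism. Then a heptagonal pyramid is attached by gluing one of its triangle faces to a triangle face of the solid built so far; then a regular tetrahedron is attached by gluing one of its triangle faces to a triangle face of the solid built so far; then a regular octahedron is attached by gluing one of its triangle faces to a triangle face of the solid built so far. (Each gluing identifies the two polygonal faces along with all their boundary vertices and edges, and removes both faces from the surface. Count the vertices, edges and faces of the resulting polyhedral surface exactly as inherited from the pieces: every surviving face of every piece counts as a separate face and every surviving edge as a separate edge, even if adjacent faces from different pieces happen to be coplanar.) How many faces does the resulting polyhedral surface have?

A pentagonal antiprism: V=10, E=20, F=12.
Attach a heptagonal pyramid (V=8, E=14, F=8) along a 3-gon: merge 3 vertices and 3 edges, delete both glued faces → V=15, E=31, F=18.
Attach a regular tetrahedron (V=4, E=6, F=4) along a 3-gon: merge 3 vertices and 3 edges, delete both glued faces → V=16, E=34, F=20.
Attach a regular octahedron (V=6, E=12, F=8) along a 3-gon: merge 3 vertices and 3 edges, delete both glued faces → V=19, E=43, F=26.
Check: V − E + F = 19 − 43 + 26 = 2.

26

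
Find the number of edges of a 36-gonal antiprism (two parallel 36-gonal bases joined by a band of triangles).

144

An antiprism on an n-gon has two n-gon caps and 2n triangles: V = 2·36 = 72, E = 4·36 = 144, F = 2·36 + 2 = 74.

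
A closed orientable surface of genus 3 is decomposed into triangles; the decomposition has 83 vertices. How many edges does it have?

χ = 2 − 2·3 = -4, and every face is a triangle so 3F = 2E.
V − E + F = -4 with E = 3F/2 gives 83 − (3/2 − 1)·F = -4, so F = 174 and E = 261.

261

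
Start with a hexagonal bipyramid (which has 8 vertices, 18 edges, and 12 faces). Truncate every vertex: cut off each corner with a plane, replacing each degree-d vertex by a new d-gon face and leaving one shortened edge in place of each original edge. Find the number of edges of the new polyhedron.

Truncation replaces each original edge-end by a new vertex, so V′ = 2E = 36.
Each original edge survives, and each old vertex of degree d contributes d new edges; summing degrees gives Σd = 2E, so E′ = E + 2E = 3E = 54.
Each original face survives and each original vertex becomes one new face: F′ = F + V = 20.

54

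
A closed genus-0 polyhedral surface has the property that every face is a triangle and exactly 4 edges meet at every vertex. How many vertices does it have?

Each face has 3 edges and each edge borders two faces, so 2E = 3F.
Each vertex has degree 4, so 4V = 2E and hence V = 3F/4.
Euler: V − E + F = 2 ⇒ (3F/4) − (3F/2) + F = 2.
Multiply by 8: (6 − 12 + 8)F = 16, i.e. 2F = 16.
So F = 8, E = 3·8/2 = 12, V = 3·8/4 = 6.

6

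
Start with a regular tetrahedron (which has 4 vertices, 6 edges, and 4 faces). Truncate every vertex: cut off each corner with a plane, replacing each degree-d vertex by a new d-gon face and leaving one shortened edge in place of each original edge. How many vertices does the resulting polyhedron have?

Truncation replaces each original edge-end by a new vertex, so V′ = 2E = 12.
Each original edge survives, and each old vertex of degree d contributes d new edges; summing degrees gives Σd = 2E, so E′ = E + 2E = 3E = 18.
Each original face survives and each original vertex becomes one new face: F′ = F + V = 8.

12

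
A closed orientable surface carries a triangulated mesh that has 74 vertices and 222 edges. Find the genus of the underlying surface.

1

Every face is a triangle and each edge borders two faces, so 3F = 2·222, giving F = 148.
χ = V − E + F = 74 − 222 + 148 = 0.
For a closed orientable surface χ = 2 − 2g, so g = (2 − (0))/2 = 1.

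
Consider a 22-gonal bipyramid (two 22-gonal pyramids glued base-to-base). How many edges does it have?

A bipyramid over an n-gon has 2n triangular faces and n + 2 vertices: V = 22 + 2 = 24, E = 3·22 = 66, F = 2·22 = 44.

66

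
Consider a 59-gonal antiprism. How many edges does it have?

An antiprism on an n-gon has two n-gon caps and 2n triangles: V = 2·59 = 118, E = 4·59 = 236, F = 2·59 + 2 = 120.
Check: V − E + F = 118 − 236 + 120 = 2.

236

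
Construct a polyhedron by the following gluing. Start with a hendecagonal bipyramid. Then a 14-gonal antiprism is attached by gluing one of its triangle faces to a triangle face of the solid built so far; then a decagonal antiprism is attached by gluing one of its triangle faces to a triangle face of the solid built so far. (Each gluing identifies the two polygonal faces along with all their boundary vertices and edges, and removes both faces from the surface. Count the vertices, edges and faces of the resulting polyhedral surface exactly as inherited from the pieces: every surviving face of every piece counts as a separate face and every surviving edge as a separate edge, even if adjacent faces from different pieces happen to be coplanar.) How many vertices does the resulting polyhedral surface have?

55

A hendecagonal bipyramid: V=13, E=33, F=22.
Attach a 14-gonal antiprism (V=28, E=56, F=30) along a 3-gon: merge 3 vertices and 3 edges, delete both glued faces → V=38, E=86, F=50.
Attach a decagonal antiprism (V=20, E=40, F=22) along a 3-gon: merge 3 vertices and 3 edges, delete both glued faces → V=55, E=123, F=70.
Check: V − E + F = 55 − 123 + 70 = 2.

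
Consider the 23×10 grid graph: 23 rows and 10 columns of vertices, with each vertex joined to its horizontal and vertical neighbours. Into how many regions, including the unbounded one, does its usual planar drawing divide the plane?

The grid has V = 23·10 = 230 vertices and E = 23·9 + 10·22 = 427 edges.
F = 2 − V + E = 2 − 230 + 427 = 199.

199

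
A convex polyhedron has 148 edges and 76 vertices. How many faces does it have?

74

Here V − E + F = 2.
F = 2 − V + E = 2 − 76 + 148 = 74.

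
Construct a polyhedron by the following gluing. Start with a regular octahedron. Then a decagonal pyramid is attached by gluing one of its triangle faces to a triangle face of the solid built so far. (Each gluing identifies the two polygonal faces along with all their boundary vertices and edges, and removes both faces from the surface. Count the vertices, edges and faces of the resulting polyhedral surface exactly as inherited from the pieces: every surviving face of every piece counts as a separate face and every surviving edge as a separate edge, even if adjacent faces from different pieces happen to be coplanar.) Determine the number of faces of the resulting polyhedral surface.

17

A regular octahedron: V=6, E=12, F=8.
Attach a decagonal pyramid (V=11, E=20, F=11) along a 3-gon: merge 3 vertices and 3 edges, delete both glued faces → V=14, E=29, F=17.
Check: V − E + F = 14 − 29 + 17 = 2.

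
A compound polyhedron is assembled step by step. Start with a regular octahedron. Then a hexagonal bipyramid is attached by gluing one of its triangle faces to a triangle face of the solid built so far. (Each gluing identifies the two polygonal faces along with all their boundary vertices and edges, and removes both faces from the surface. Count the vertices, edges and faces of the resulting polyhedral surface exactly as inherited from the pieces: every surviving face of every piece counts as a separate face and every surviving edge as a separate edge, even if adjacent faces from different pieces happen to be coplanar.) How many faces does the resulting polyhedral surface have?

18

A regular octahedron: V=6, E=12, F=8.
Attach a hexagonal bipyramid (V=8, E=18, F=12) along a 3-gon: merge 3 vertices and 3 edges, delete both glued faces → V=11, E=27, F=18.
Check: V − E + F = 11 − 27 + 18 = 2.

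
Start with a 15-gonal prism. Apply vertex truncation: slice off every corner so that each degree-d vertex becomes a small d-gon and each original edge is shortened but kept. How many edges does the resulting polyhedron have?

The base solid has V = 30, E = 45, F = 17.
Truncation replaces each original edge-end by a new vertex, so V′ = 2E = 90.
Each original edge survives, and each old vertex of degree d contributes d new edges; summing degrees gives Σd = 2E, so E′ = E + 2E = 3E = 135.
Each original face survives and each original vertex becomes one new face: F′ = F + V = 47.

135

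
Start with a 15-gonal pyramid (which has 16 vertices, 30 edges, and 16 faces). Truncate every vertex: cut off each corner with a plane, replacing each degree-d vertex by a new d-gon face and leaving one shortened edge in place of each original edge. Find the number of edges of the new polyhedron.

90

Truncation replaces each original edge-end by a new vertex, so V′ = 2E = 60.
Each original edge survives, and each old vertex of degree d contributes d new edges; summing degrees gives Σd = 2E, so E′ = E + 2E = 3E = 90.
Each original face survives and each original vertex becomes one new face: F′ = F + V = 32.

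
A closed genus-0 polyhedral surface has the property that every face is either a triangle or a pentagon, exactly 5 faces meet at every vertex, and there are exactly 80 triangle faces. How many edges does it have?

Let x be the number of pentagons; then F = 80 + x.
Edge–face incidences: 2E = 3·80 + 5·x = 240 + 5x.
Every vertex has degree 5, so 5V = 2E.
Euler: V − E + F = 2 ⇒ (2E)/5 − E + (80 + x) = 2.
Multiply by 10: 2·(2E) − 5·(2E) + 10·(80 + x) = 20, i.e. 800 + 10x − 3·(240 + 5x) = 20.
Collecting terms: −5x + 80 = 20, so −5x = −60, so x = 12.
Then 2E = 240 + 5·12 = 300, so E = 150, V = 2E/5 = 60, F = 80 + 12 = 92.

150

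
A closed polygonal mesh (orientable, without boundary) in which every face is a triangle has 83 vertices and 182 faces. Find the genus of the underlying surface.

Every face is a triangle, so 2E = 3·182 = 546, giving E = 273.
χ = V − E + F = 83 − 273 + 182 = -8.
For a closed orientable surface χ = 2 − 2g, so g = (2 − (-8))/2 = 5.

5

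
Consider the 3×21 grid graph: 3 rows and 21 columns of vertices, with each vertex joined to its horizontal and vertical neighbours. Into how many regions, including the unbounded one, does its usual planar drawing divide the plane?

The grid has V = 3·21 = 63 vertices and E = 3·20 + 21·2 = 102 edges.
F = 2 − V + E = 2 − 63 + 102 = 41.

41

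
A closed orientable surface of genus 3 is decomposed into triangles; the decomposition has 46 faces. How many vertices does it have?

19

χ = 2 − 2·3 = -4, and every face is a triangle so 3F = 2E.
E = 3·46/2 = 69. Then V = -4 + E − F = -4 + 69 − 46 = 19.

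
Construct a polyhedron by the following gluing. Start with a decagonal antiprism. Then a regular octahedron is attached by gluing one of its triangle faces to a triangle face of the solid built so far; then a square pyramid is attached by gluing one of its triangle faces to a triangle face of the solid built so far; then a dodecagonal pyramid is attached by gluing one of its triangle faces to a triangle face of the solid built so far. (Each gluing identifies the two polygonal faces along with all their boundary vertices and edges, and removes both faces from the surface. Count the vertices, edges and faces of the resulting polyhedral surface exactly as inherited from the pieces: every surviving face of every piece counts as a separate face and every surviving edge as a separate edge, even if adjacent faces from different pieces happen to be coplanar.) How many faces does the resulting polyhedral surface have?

42

A decagonal antiprism: V=20, E=40, F=22.
Attach a regular octahedron (V=6, E=12, F=8) along a 3-gon: merge 3 vertices and 3 edges, delete both glued faces → V=23, E=49, F=28.
Attach a square pyramid (V=5, E=8, F=5) along a 3-gon: merge 3 vertices and 3 edges, delete both glued faces → V=25, E=54, F=31.
Attach a dodecagonal pyramid (V=13, E=24, F=13) along a 3-gon: merge 3 vertices and 3 edges, delete both glued faces → V=35, E=75, F=42.
Check: V − E + F = 35 − 75 + 42 = 2.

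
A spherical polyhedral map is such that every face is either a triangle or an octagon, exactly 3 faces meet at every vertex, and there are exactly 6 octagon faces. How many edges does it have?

36

Let x be the number of triangles; then F = 6 + x.
Edge–face incidences: 2E = 8·6 + 3·x = 48 + 3x.
Every vertex has degree 3, so 3V = 2E.
Euler: V − E + F = 2 ⇒ (2E)/3 − E + (6 + x) = 2.
Multiply by 6: 2·(2E) − 3·(2E) + 6·(6 + x) = 12, i.e. 36 + 6x − (48 + 3x) = 12.
Collecting terms: 3x − 12 = 12, so 3x = 24, so x = 8.
Then 2E = 48 + 3·8 = 72, so E = 36, V = 2E/3 = 24, F = 6 + 8 = 14.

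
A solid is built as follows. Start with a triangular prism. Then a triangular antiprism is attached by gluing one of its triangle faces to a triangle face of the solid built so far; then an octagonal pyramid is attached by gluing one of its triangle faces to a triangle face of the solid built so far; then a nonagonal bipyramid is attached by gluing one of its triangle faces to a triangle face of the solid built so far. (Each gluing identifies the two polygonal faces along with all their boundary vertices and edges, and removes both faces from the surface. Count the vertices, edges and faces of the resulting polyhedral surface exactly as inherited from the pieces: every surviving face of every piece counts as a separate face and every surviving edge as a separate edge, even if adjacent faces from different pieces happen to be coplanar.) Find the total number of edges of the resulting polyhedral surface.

A triangular prism: V=6, E=9, F=5.
Attach a triangular antiprism (V=6, E=12, F=8) along a 3-gon: merge 3 vertices and 3 edges, delete both glued faces → V=9, E=18, F=11.
Attach an octagonal pyramid (V=9, E=16, F=9) along a 3-gon: merge 3 vertices and 3 edges, delete both glued faces → V=15, E=31, F=18.
Attach a nonagonal bipyramid (V=11, E=27, F=18) along a 3-gon: merge 3 vertices and 3 edges, delete both glued faces → V=23, E=55, F=34.
Check: V − E + F = 23 − 55 + 34 = 2.

55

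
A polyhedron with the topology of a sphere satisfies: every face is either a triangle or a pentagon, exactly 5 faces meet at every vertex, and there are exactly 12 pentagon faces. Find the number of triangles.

Let x be the number of triangles; then F = 12 + x.
Edge–face incidences: 2E = 5·12 + 3·x = 60 + 3x.
Every vertex has degree 5, so 5V = 2E.
Euler: V − E + F = 2 ⇒ (2E)/5 − E + (12 + x) = 2.
Multiply by 10: 2·(2E) − 5·(2E) + 10·(12 + x) = 20, i.e. 120 + 10x − 3·(60 + 3x) = 20.
Collecting terms: x − 60 = 20, so x = 80.
Then 2E = 60 + 3·80 = 300, so E = 150, V = 2E/5 = 60, F = 12 + 80 = 92.

80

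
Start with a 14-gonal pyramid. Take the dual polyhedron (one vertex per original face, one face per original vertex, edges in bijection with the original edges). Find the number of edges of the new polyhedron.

28

The base solid has V = 15, E = 28, F = 15.
The dual swaps V and F and preserves E: V′ = F = 15, E′ = E = 28, F′ = V = 15.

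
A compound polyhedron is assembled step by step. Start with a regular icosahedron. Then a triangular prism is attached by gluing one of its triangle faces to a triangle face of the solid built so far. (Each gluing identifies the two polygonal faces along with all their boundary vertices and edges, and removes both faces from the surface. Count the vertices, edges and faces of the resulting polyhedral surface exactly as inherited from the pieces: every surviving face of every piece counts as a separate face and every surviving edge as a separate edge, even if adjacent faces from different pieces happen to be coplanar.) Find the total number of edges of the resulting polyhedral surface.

36

A regular icosahedron: V=12, E=30, F=20.
Attach a triangular prism (V=6, E=9, F=5) along a 3-gon: merge 3 vertices and 3 edges, delete both glued faces → V=15, E=36, F=23.
Check: V − E + F = 15 − 36 + 23 = 2.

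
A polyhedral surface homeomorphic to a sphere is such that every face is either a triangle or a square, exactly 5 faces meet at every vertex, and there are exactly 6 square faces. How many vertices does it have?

24

Let x be the number of triangles; then F = 6 + x.
Edge–face incidences: 2E = 4·6 + 3·x = 24 + 3x.
Every vertex has degree 5, so 5V = 2E.
Euler: V − E + F = 2 ⇒ (2E)/5 − E + (6 + x) = 2.
Multiply by 10: 2·(2E) − 5·(2E) + 10·(6 + x) = 20, i.e. 60 + 10x − 3·(24 + 3x) = 20.
Collecting terms: x − 12 = 20, so x = 32.
Then 2E = 24 + 3·32 = 120, so E = 60, V = 2E/5 = 24, F = 6 + 32 = 38.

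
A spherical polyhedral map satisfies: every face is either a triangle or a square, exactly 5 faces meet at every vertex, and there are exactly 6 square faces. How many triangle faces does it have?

32

Let x be the number of triangles; then F = 6 + x.
Edge–face incidences: 2E = 4·6 + 3·x = 24 + 3x.
Every vertex has degree 5, so 5V = 2E.
Euler: V − E + F = 2 ⇒ (2E)/5 − E + (6 + x) = 2.
Multiply by 10: 2·(2E) − 5·(2E) + 10·(6 + x) = 20, i.e. 60 + 10x − 3·(24 + 3x) = 20.
Collecting terms: x − 12 = 20, so x = 32.
Then 2E = 24 + 3·32 = 120, so E = 60, V = 2E/5 = 24, F = 6 + 32 = 38.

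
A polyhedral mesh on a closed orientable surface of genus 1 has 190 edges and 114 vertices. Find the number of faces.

For a closed orientable surface of genus 1, χ = 2 − 2·1 = 0.
F = 0 − V + E = 0 − 114 + 190 = 76.

76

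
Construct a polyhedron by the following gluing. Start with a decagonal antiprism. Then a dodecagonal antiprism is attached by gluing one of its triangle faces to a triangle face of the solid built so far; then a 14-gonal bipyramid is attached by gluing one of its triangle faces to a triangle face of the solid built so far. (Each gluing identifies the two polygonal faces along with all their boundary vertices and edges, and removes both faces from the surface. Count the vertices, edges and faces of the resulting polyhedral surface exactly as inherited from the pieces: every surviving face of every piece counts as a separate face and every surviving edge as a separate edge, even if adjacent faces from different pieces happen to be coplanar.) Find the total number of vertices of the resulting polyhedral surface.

54

A decagonal antiprism: V=20, E=40, F=22.
Attach a dodecagonal antiprism (V=24, E=48, F=26) along a 3-gon: merge 3 vertices and 3 edges, delete both glued faces → V=41, E=85, F=46.
Attach a 14-gonal bipyramid (V=16, E=42, F=28) along a 3-gon: merge 3 vertices and 3 edges, delete both glued faces → V=54, E=124, F=72.
Check: V − E + F = 54 − 124 + 72 = 2.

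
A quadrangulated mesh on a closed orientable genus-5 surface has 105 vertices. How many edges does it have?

226

χ = 2 − 2·5 = -8, and every face is a square so 4F = 2E.
V − E + F = -8 with E = 4F/2 gives 105 − (4/2 − 1)·F = -8, so F = 113 and E = 226.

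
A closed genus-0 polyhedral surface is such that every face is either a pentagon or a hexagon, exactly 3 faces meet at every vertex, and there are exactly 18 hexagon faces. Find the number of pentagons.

Let x be the number of pentagons; then F = 18 + x.
Edge–face incidences: 2E = 6·18 + 5·x = 108 + 5x.
Every vertex has degree 3, so 3V = 2E.
Euler: V − E + F = 2 ⇒ (2E)/3 − E + (18 + x) = 2.
Multiply by 6: 2·(2E) − 3·(2E) + 6·(18 + x) = 12, i.e. 108 + 6x − (108 + 5x) = 12.
Collecting terms: x = 12.
Then 2E = 108 + 5·12 = 168, so E = 84, V = 2E/3 = 56, F = 18 + 12 = 30.

12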